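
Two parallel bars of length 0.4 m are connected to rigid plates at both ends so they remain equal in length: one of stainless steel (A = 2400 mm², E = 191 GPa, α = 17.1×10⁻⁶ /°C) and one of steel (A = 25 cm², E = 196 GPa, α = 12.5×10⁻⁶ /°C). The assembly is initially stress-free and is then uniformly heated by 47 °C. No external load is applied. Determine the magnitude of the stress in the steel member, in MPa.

σ ≈ 20.5 MPa (tensile)

Both members must finish at the same length. With the larger α, the stainless steel tends to over-expand; the plates restrain it, putting the stainless steel in compression and the steel in tension. With no external load the two internal forces are equal and opposite, magnitude P.
Compatibility of the two members (thermal + elastic change equal): (α₁ − α₂)ΔT = P·[1/(A₁E₁) + 1/(A₂E₂)].
|α₁ − α₂|·ΔT = 4.6×10⁻⁶ × 47 = 0.0002162.
1/(A₁E₁) + 1/(A₂E₂) = 1/(2400×191×10³) + 1/(2500×196×10³) = 4.222×10⁻⁹ N⁻¹.
P = 0.0002162 / 4.222×10⁻⁹ = 51200 N = 51.2 kN.
σ_{steel} = P/A₂ = 51200/2500 = 20.48 MPa, tensile.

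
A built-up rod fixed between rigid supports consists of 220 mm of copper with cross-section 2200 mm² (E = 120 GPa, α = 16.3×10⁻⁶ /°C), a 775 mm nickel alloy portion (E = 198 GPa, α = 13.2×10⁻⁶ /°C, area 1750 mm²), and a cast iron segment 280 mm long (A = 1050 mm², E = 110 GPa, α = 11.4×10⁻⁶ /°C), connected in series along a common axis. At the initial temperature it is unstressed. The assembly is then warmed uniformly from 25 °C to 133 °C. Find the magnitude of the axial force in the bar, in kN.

P ≈ 334 kN (compressive)

If the supports were absent, the total length change would be Σ αᵢΔT Lᵢ = 16.3×10⁻⁶×108×220 + 13.2×10⁻⁶×108×775 + 11.4×10⁻⁶×108×280 = 1.837 mm.
The walls prevent any net length change, so an axial force P (same in every segment) develops. Compatibility: P · Σ Lᵢ/(AᵢEᵢ) = δ_free.
The series flexibility is Σ Lᵢ/(AᵢEᵢ) = 220/(2200×120×10³) + 775/(1750×198×10³) + 280/(1050×110×10³) = 5.494×10⁻⁶ mm/N.
So P = 1.837 / 5.494×10⁻⁶ = 334.3 kN, compressive.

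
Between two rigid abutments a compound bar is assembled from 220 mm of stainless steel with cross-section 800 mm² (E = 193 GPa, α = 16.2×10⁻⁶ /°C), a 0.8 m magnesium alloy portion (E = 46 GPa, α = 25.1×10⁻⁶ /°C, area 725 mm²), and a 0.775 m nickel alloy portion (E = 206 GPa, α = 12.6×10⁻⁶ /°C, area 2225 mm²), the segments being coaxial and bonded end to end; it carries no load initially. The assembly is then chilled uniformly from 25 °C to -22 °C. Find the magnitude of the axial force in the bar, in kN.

If the supports were absent, the total length change would be Σ αᵢΔT Lᵢ = 16.2×10⁻⁶×47×220 + 25.1×10⁻⁶×47×800 + 12.6×10⁻⁶×47×775 = 1.57 mm.
The rigid supports impose zero overall length change; the single axial force P common to all segments must satisfy P Σ Lᵢ/(AᵢEᵢ) = δ_free.
The series flexibility is Σ Lᵢ/(AᵢEᵢ) = 220/(800×193×10³) + 800/(725×46×10³) + 775/(2225×206×10³) = 2.71×10⁻⁵ mm/N.
So P = 1.57 / 2.71×10⁻⁵ = 57.93 kN, tensile.

P ≈ 57.9 kN (tensile)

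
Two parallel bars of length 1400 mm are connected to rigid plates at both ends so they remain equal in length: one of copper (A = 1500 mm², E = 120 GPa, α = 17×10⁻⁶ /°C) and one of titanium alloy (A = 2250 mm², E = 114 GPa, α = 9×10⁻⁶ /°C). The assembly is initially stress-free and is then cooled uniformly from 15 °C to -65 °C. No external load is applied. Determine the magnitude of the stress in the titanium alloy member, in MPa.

Both members must finish at the same length. With the larger α, the copper tends to over-contract; the plates restrain it, putting the copper in tension and the titanium alloy in compression. With no external load the two internal forces are equal and opposite, magnitude P.
Setting the final lengths equal and cancelling L: (α₁ − α₂)ΔT = P/(A₁E₁) + P/(A₂E₂).
|α₁ − α₂|·ΔT = 8×10⁻⁶ × 80 = 0.00064.
1/(A₁E₁) + 1/(A₂E₂) = 1/(1500×120×10³) + 1/(2250×114×10³) = 9.454×10⁻⁹ N⁻¹.
So P = 0.00064 / 9.454×10⁻⁹ = 67.69 kN.
σ_{titanium alloy} = P/A₂ = 67690/2250 = 30.09 MPa, compressive.

σ ≈ 30.1 MPa (compressive)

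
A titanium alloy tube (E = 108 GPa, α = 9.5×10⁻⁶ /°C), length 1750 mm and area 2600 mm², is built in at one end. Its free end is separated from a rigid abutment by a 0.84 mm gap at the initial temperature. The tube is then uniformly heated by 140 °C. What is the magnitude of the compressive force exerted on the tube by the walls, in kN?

Unrestrained expansion: δ_free = αΔT L = 9.5×10⁻⁶ × 140 × 1750 = 2.327 mm.
The gap closes (δ_free > 0.84 mm) and the wall then resists a further 2.327 − 0.84 = 1.487 mm of expansion.
That suppressed elongation corresponds to σ = E·Δ/L = 108×10³ × 1.487/1750 = 91.8 MPa.
Force on the wall = σA = 91.8 × 2600 mm² = 238.7 kN.

P ≈ 239 kN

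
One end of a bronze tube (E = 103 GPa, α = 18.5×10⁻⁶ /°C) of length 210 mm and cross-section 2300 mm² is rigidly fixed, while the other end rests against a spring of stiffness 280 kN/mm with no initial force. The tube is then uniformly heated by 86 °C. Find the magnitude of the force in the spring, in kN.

If the spring were absent the tube would lengthen by αΔT L = 18.5×10⁻⁶ × 86 × 210 = 0.3341 mm.
Let P be the compressive force at the spring. The tube shortens elastically by PL/(AE) and the spring compresses by P/k; together these equal δ_free.
So P = δ_free / [L/(AE) + 1/k] = 0.3341 / [ 210/(2300×103×10³) + 1/(280×10³) ].
P = 0.3341 / 4.458×10⁻⁶ = 74950 N.

P ≈ 74.9 kN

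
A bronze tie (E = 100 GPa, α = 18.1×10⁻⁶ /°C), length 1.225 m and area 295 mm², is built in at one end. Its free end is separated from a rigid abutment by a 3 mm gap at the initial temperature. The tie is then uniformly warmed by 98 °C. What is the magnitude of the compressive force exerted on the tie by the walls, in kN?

Unrestrained expansion: δ_free = αΔT L = 18.1×10⁻⁶ × 98 × 1225 = 2.173 mm.
Since δ_free = 2.17 mm is less than the 3 mm gap, the tie never touches the wall. No axial force develops.

P ≈ 0 kN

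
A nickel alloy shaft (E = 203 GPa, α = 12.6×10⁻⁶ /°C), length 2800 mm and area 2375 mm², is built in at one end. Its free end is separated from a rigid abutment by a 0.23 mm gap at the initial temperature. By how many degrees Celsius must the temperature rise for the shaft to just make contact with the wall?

ΔT ≈ 6.52 °C

The gap closes when αΔT L = 0.23 mm, since the shaft is still unstressed at that instant.
ΔT = 0.23 / (12.6×10⁻⁶ × 2800) = 6.519 °C.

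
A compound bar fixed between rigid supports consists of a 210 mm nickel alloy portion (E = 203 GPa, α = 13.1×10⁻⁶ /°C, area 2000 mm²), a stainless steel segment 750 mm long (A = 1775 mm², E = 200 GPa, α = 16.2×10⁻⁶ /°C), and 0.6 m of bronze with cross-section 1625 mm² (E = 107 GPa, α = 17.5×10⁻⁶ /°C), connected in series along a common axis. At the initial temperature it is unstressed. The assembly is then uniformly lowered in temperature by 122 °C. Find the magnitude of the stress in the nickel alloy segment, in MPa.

Free thermal contraction of the whole bar: Σ αᵢΔT Lᵢ = 13.1×10⁻⁶×122×210 + 16.2×10⁻⁶×122×750 + 17.5×10⁻⁶×122×600 = 3.099 mm.
The rigid supports impose zero overall length change; the single axial force P common to all segments must satisfy P Σ Lᵢ/(AᵢEᵢ) = δ_free.
The series flexibility is Σ Lᵢ/(AᵢEᵢ) = 210/(2000×203×10³) + 750/(1775×200×10³) + 600/(1625×107×10³) = 6.081×10⁻⁶ mm/N.
Hence P = δ_free / Σ(L/AE) = 3.099/6.081×10⁻⁶ = 509.6 kN (tensile).
σ_{nickel alloy} = P / A = 509600 / 2000 = 254.8 MPa.

σ ≈ 255 MPa (tensile)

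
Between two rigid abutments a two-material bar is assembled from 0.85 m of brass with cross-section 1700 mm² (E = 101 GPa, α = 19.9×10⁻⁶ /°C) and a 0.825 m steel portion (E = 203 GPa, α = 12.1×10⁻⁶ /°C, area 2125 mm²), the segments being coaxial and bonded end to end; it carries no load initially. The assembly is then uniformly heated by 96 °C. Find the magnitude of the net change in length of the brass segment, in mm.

If the supports were absent, the total length change would be Σ αᵢΔT Lᵢ = 19.9×10⁻⁶×96×850 + 12.1×10⁻⁶×96×825 = 2.582 mm.
The rigid supports impose zero overall length change; the single axial force P common to all segments must satisfy P Σ Lᵢ/(AᵢEᵢ) = δ_free.
The series flexibility is Σ Lᵢ/(AᵢEᵢ) = 850/(1700×101×10³) + 825/(2125×203×10³) = 6.863×10⁻⁶ mm/N.
So P = 2.582 / 6.863×10⁻⁶ = 376.2 kN, compressive.
For the brass segment, free thermal change = 19.9×10⁻⁶×96×850 = 1.624 mm and elastic change from P = 376200×850/(1700×101×10³) = 1.863 mm; these oppose, so the net change is 0.239 mm (segment shortens).

|ΔL| ≈ 0.239 mm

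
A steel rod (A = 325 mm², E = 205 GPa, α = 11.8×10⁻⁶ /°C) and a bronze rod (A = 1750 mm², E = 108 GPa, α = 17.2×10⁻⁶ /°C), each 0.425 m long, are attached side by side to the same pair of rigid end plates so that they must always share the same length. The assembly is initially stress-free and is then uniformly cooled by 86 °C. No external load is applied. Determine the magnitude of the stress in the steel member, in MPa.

σ ≈ 70.4 MPa (compressive)

Equilibrium of a rigid end plate with no external load gives equal and opposite internal forces ±P in the two members. Since α_{bronze} > α_{steel}, cooling drives the bronze into tension and the steel into compression.
Setting the final lengths equal and cancelling L: (α₁ − α₂)ΔT = P/(A₁E₁) + P/(A₂E₂).
|α₁ − α₂|·ΔT = 5.4×10⁻⁶ × 86 = 0.0004644.
1/(A₁E₁) + 1/(A₂E₂) = 1/(325×205×10³) + 1/(1750×108×10³) = 2.03×10⁻⁸ N⁻¹.
So P = 0.0004644 / 2.03×10⁻⁸ = 22.88 kN.
σ_{steel} = P/A₁ = 22880/325 = 70.39 MPa, compressive.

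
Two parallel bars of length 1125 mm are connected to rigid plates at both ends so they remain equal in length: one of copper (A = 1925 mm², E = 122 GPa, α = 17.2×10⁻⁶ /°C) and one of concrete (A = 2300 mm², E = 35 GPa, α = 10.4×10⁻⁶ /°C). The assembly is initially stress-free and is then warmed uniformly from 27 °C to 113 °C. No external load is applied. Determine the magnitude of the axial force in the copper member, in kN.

Both members must finish at the same length. With the larger α, the copper tends to over-expand; the plates restrain it, putting the copper in compression and the concrete in tension. With no external load the two internal forces are equal and opposite, magnitude P.
Setting the final lengths equal and cancelling L: (α₁ − α₂)ΔT = P/(A₁E₁) + P/(A₂E₂).
|α₁ − α₂|·ΔT = 6.8×10⁻⁶ × 86 = 0.0005848.
1/(A₁E₁) + 1/(A₂E₂) = 1/(1925×122×10³) + 1/(2300×35×10³) = 1.668×10⁻⁸ N⁻¹.
P = 0.0005848 / 1.668×10⁻⁸ = 35060 N = 35.06 kN.

P ≈ 35.1 kN (compressive in the copper)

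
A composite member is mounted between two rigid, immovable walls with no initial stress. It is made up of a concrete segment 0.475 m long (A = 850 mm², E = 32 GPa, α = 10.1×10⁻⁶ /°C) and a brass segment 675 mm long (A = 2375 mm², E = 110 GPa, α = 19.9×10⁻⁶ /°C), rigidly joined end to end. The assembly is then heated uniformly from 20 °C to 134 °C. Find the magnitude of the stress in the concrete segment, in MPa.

Free thermal expansion of the whole bar: Σ αᵢΔT Lᵢ = 10.1×10⁻⁶×114×475 + 19.9×10⁻⁶×114×675 = 2.078 mm.
Since the ends are fixed, an axial force P builds up, equal in every segment, with P · Σ Lᵢ/(AᵢEᵢ) = δ_free.
The series flexibility is Σ Lᵢ/(AᵢEᵢ) = 475/(850×32×10³) + 675/(2375×110×10³) = 2.005×10⁻⁵ mm/N.
Hence P = δ_free / Σ(L/AE) = 2.078/2.005×10⁻⁵ = 103.7 kN (compressive).
σ_{concrete} = P / A = 103700 / 850 = 122 MPa.

σ ≈ 122 MPa (compressive)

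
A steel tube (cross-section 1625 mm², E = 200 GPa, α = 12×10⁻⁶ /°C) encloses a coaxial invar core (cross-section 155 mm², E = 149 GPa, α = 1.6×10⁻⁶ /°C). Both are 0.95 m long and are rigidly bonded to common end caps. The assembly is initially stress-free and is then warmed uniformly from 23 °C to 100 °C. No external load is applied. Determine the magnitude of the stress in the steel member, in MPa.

σ ≈ 10.6 MPa (compressive)

Equilibrium of a rigid end plate with no external load gives equal and opposite internal forces ±P in the two members. Since α_{steel} > α_{invar}, heating drives the steel into compression and the invar into tension.
Compatibility of the two members (thermal + elastic change equal): (α₁ − α₂)ΔT = P·[1/(A₁E₁) + 1/(A₂E₂)].
|α₁ − α₂|·ΔT = 10.4×10⁻⁶ × 77 = 0.0008008.
1/(A₁E₁) + 1/(A₂E₂) = 1/(1625×200×10³) + 1/(155×149×10³) = 4.638×10⁻⁸ N⁻¹.
P = 0.0008008 / 4.638×10⁻⁸ = 17270 N = 17.27 kN.
σ_{steel} = P/A₁ = 17270/1625 = 10.63 MPa, compressive.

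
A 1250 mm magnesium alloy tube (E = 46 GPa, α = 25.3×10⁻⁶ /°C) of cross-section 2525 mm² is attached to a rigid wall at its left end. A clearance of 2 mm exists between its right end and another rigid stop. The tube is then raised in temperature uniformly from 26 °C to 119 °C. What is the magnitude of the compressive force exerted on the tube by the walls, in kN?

P ≈ 87.4 kN

Unrestrained expansion: δ_free = αΔT L = 25.3×10⁻⁶ × 93 × 1250 = 2.941 mm.
After closing the 2 mm clearance, 2.941 − 2 = 0.9411 mm of expansion remains to be suppressed by the wall.
So σ = E(δ_free − g)/L = 46×10³ × 0.9411/1250 = 34.63 MPa.
Force on the wall = σA = 34.63 × 2525 mm² = 87.45 kN.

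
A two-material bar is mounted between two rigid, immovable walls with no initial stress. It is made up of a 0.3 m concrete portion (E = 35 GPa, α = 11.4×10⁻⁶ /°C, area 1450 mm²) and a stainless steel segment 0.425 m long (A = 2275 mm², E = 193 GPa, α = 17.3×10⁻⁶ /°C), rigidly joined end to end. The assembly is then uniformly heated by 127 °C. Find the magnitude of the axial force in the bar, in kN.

Free thermal expansion of the whole bar: Σ αᵢΔT Lᵢ = 11.4×10⁻⁶×127×300 + 17.3×10⁻⁶×127×425 = 1.368 mm.
The walls prevent any net length change, so an axial force P (same in every segment) develops. Compatibility: P · Σ Lᵢ/(AᵢEᵢ) = δ_free.
The series flexibility is Σ Lᵢ/(AᵢEᵢ) = 300/(1450×35×10³) + 425/(2275×193×10³) = 6.879×10⁻⁶ mm/N.
P = 1.368 / 6.879×10⁻⁶ = 198900 N = 198.9 kN, compressive.

P ≈ 199 kN (compressive)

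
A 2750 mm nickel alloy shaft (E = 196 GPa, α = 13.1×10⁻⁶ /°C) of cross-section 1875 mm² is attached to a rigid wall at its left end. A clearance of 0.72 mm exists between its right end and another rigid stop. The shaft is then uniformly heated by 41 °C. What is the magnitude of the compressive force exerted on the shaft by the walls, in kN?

If the wall were absent the shaft would grow by αΔT L = 13.1×10⁻⁶ × 41 × 2750 = 1.477 mm.
After closing the 0.72 mm clearance, 1.477 − 0.72 = 0.757 mm of expansion remains to be suppressed by the wall.
Compatibility: PL/(AE) = 0.757 mm, so σ = P/A = E × (0.757/2750) = 53.96 MPa.
P = σA = 53.96 × 1875 = 101.2 kN.

P ≈ 101 kN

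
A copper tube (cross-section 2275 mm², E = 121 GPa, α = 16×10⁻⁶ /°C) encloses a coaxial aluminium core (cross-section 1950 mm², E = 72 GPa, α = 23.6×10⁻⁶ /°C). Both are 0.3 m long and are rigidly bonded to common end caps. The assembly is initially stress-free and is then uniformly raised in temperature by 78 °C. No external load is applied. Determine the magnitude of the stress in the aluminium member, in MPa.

Equilibrium of a rigid end plate with no external load gives equal and opposite internal forces ±P in the two members. Since α_{aluminium} > α_{copper}, heating drives the aluminium into compression and the copper into tension.
Compatibility of the two members (thermal + elastic change equal): (α₁ − α₂)ΔT = P·[1/(A₁E₁) + 1/(A₂E₂)].
|α₁ − α₂|·ΔT = 7.6×10⁻⁶ × 78 = 0.0005928.
1/(A₁E₁) + 1/(A₂E₂) = 1/(2275×121×10³) + 1/(1950×72×10³) = 1.076×10⁻⁸ N⁻¹.
P = 0.0005928 / 1.076×10⁻⁸ = 55120 N = 55.12 kN.
σ_{aluminium} = P/A₂ = 55120/1950 = 28.27 MPa, compressive.

σ ≈ 28.3 MPa (compressive)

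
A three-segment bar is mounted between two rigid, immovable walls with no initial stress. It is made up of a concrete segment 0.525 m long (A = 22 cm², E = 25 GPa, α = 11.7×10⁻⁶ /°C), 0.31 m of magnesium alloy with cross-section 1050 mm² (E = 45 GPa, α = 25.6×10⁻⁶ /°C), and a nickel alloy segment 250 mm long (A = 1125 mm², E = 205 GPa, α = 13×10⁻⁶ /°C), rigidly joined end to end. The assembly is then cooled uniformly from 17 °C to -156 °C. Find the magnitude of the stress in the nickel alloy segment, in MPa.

σ ≈ 155 MPa (tensile)

Free thermal contraction of the whole bar: Σ αᵢΔT Lᵢ = 11.7×10⁻⁶×173×525 + 25.6×10⁻⁶×173×310 + 13×10⁻⁶×173×250 = 2.998 mm.
The walls prevent any net length change, so an axial force P (same in every segment) develops. Compatibility: P · Σ Lᵢ/(AᵢEᵢ) = δ_free.
The series flexibility is Σ Lᵢ/(AᵢEᵢ) = 525/(2200×25×10³) + 310/(1050×45×10³) + 250/(1125×205×10³) = 1.719×10⁻⁵ mm/N.
P = 2.998 / 1.719×10⁻⁵ = 174400 N = 174.4 kN, tensile.
σ_{nickel alloy} = P / A = 174400 / 1125 = 155 MPa.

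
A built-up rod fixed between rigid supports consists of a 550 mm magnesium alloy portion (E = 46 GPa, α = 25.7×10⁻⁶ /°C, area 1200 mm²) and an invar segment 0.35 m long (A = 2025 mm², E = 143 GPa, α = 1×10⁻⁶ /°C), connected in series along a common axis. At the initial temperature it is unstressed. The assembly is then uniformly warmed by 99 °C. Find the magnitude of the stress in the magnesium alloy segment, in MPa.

If the supports were absent, the total length change would be Σ αᵢΔT Lᵢ = 25.7×10⁻⁶×99×550 + 1×10⁻⁶×99×350 = 1.434 mm.
Since the ends are fixed, an axial force P builds up, equal in every segment, with P · Σ Lᵢ/(AᵢEᵢ) = δ_free.
Σ Lᵢ/(AᵢEᵢ) = 550/(1200×46×10³) + 350/(2025×143×10³) = 1.117×10⁻⁵ mm/N.
So P = 1.434 / 1.117×10⁻⁵ = 128.4 kN, compressive.
σ_{magnesium alloy} = P / A = 128400 / 1200 = 107 MPa.

σ ≈ 107 MPa (compressive)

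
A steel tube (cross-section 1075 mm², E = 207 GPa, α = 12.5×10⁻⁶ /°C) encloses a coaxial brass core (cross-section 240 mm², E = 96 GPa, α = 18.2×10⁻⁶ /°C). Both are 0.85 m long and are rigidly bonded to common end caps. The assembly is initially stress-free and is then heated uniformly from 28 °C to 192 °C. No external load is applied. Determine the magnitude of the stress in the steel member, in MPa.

Both members must finish at the same length. With the larger α, the brass tends to over-expand; the plates restrain it, putting the brass in compression and the steel in tension. With no external load the two internal forces are equal and opposite, magnitude P.
Equating the net (thermal + elastic) strains gives |α₁ − α₂|·ΔT = P·[1/(A₁E₁) + 1/(A₂E₂)].
|α₁ − α₂|·ΔT = 5.7×10⁻⁶ × 164 = 0.0009348.
1/(A₁E₁) + 1/(A₂E₂) = 1/(1075×207×10³) + 1/(240×96×10³) = 4.79×10⁻⁸ N⁻¹.
So P = 0.0009348 / 4.79×10⁻⁸ = 19.52 kN.
σ_{steel} = P/A₁ = 19520/1075 = 18.16 MPa, tensile.

σ ≈ 18.2 MPa (tensile)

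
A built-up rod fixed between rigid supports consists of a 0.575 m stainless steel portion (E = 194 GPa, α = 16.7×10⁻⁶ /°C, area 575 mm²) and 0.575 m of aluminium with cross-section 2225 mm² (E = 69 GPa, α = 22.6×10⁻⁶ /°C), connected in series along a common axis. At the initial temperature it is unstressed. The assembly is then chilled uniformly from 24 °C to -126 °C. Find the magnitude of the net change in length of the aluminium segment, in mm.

If the supports were absent, the total length change would be Σ αᵢΔT Lᵢ = 16.7×10⁻⁶×150×575 + 22.6×10⁻⁶×150×575 = 3.39 mm.
Since the ends are fixed, an axial force P builds up, equal in every segment, with P · Σ Lᵢ/(AᵢEᵢ) = δ_free.
Σ Lᵢ/(AᵢEᵢ) = 575/(575×194×10³) + 575/(2225×69×10³) = 8.9×10⁻⁶ mm/N.
So P = 3.39 / 8.9×10⁻⁶ = 380.9 kN, tensile.
For the aluminium segment, free thermal change = 22.6×10⁻⁶×150×575 = 1.949 mm and elastic change from P = 380900×575/(2225×69×10³) = 1.426 mm; these oppose, so the net change is 0.523 mm (segment shortens).

|ΔL| ≈ 0.523 mm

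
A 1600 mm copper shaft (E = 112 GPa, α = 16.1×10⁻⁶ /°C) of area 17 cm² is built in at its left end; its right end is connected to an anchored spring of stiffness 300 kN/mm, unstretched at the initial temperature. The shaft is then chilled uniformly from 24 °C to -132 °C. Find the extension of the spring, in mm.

Free thermal contraction: δ_free = αΔT L = 16.1×10⁻⁶ × 156 × 1600 = 4.019 mm.
Let P be the tensile force in the spring. The shaft extends elastically by PL/(AE) and the spring stretches by P/k; together these equal δ_free.
P [ L/(AE) + 1/k ] = δ_free → P [ 1600/(1700×112×10³) + 1/(300×10³) ] = 4.019.
P = 4.019 / 1.174×10⁻⁵ = 342400 N.
Spring extension = P/k = 342400/(300×10³) = 1.141 mm.

δ ≈ 1.14 mm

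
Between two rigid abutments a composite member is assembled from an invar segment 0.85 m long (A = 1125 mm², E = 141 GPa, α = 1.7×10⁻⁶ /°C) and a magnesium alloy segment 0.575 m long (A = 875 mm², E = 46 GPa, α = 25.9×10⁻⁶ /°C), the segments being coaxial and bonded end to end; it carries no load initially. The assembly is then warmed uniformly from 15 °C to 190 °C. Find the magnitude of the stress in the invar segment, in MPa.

σ ≈ 129 MPa (compressive)

With the walls removed the bar would change length by δ_free = Σ αᵢΔT Lᵢ = 1.7×10⁻⁶×175×850 + 25.9×10⁻⁶×175×575 = 2.859 mm.
The walls prevent any net length change, so an axial force P (same in every segment) develops. Compatibility: P · Σ Lᵢ/(AᵢEᵢ) = δ_free.
The series flexibility is Σ Lᵢ/(AᵢEᵢ) = 850/(1125×141×10³) + 575/(875×46×10³) = 1.964×10⁻⁵ mm/N.
Hence P = δ_free / Σ(L/AE) = 2.859/1.964×10⁻⁵ = 145.5 kN (compressive).
σ_{invar} = P / A = 145500 / 1125 = 129.4 MPa.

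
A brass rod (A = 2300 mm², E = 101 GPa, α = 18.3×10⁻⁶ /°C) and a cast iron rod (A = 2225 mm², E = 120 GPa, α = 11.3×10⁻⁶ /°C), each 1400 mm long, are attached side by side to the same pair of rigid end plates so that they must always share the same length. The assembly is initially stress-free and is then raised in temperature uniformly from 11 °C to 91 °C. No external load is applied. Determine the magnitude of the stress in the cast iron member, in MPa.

σ ≈ 31.3 MPa (tensile)

The brass has the larger α, so on heating it would change length more than the cast iron if both were free. The rigid plates force a common final length, so the brass is put into compression and the cast iron into tension, with equal and opposite forces P (no external load).
Equating the net (thermal + elastic) strains gives |α₁ − α₂|·ΔT = P·[1/(A₁E₁) + 1/(A₂E₂)].
|α₁ − α₂|·ΔT = 7×10⁻⁶ × 80 = 0.00056.
1/(A₁E₁) + 1/(A₂E₂) = 1/(2300×101×10³) + 1/(2225×120×10³) = 8.05×10⁻⁹ N⁻¹.
So P = 0.00056 / 8.05×10⁻⁹ = 69.56 kN.
σ_{cast iron} = P/A₂ = 69560/2225 = 31.26 MPa, tensile.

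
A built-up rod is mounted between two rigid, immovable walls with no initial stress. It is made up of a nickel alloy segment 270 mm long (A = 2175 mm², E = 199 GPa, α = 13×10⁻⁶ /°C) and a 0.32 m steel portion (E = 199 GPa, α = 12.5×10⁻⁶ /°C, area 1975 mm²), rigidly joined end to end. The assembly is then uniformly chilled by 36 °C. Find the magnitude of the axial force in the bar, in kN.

P ≈ 188 kN (tensile)

Free thermal contraction of the whole bar: Σ αᵢΔT Lᵢ = 13×10⁻⁶×36×270 + 12.5×10⁻⁶×36×320 = 0.2704 mm.
The rigid supports impose zero overall length change; the single axial force P common to all segments must satisfy P Σ Lᵢ/(AᵢEᵢ) = δ_free.
The series flexibility is Σ Lᵢ/(AᵢEᵢ) = 270/(2175×199×10³) + 320/(1975×199×10³) = 1.438×10⁻⁶ mm/N.
Hence P = δ_free / Σ(L/AE) = 0.2704/1.438×10⁻⁶ = 188 kN (tensile).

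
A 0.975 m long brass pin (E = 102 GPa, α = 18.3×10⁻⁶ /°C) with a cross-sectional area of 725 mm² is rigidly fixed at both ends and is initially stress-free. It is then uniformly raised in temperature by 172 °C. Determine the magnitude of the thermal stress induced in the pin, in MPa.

σ ≈ 321 MPa (compressive)

With length fixed, the mechanical strain must cancel the thermal strain αΔT = 18.3×10⁻⁶ × 172 = 3147.6×10⁻⁶.
The stress required to suppress this strain is σ = Eε = 102×10³ × 3147.6×10⁻⁶ = 321.1 MPa, compressive since the pin is trying to expand.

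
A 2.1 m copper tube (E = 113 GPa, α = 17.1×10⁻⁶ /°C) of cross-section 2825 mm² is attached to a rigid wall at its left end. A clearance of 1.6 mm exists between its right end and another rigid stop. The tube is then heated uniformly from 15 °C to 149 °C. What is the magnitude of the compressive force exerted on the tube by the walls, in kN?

Unrestrained expansion: δ_free = αΔT L = 17.1×10⁻⁶ × 134 × 2100 = 4.812 mm.
The gap closes (δ_free > 1.6 mm) and the wall then resists a further 4.812 − 1.6 = 3.212 mm of expansion.
That suppressed elongation corresponds to σ = E·Δ/L = 113×10³ × 3.212/2100 = 172.8 MPa.
Force on the wall = σA = 172.8 × 2825 mm² = 488.3 kN.

P ≈ 488 kN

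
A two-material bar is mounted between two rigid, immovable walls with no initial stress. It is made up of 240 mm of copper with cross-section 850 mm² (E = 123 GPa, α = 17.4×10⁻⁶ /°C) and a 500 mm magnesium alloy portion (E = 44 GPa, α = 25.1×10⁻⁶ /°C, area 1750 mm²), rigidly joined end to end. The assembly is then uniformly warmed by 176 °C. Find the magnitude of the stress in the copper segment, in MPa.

σ ≈ 394 MPa (compressive)

With the walls removed the bar would change length by δ_free = Σ αᵢΔT Lᵢ = 17.4×10⁻⁶×176×240 + 25.1×10⁻⁶×176×500 = 2.944 mm.
Since the ends are fixed, an axial force P builds up, equal in every segment, with P · Σ Lᵢ/(AᵢEᵢ) = δ_free.
The series flexibility is Σ Lᵢ/(AᵢEᵢ) = 240/(850×123×10³) + 500/(1750×44×10³) = 8.789×10⁻⁶ mm/N.
Hence P = δ_free / Σ(L/AE) = 2.944/8.789×10⁻⁶ = 334.9 kN (compressive).
σ_{copper} = P / A = 334900 / 850 = 394 MPa.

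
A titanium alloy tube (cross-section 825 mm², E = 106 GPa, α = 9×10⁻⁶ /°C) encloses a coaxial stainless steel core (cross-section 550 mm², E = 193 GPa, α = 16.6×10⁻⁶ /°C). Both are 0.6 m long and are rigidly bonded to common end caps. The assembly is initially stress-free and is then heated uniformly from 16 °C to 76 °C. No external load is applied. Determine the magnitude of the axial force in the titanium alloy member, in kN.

The stainless steel has the larger α, so on heating it would change length more than the titanium alloy if both were free. The rigid plates force a common final length, so the stainless steel is put into compression and the titanium alloy into tension, with equal and opposite forces P (no external load).
Compatibility of the two members (thermal + elastic change equal): (α₁ − α₂)ΔT = P·[1/(A₁E₁) + 1/(A₂E₂)].
|α₁ − α₂|·ΔT = 7.6×10⁻⁶ × 60 = 0.000456.
1/(A₁E₁) + 1/(A₂E₂) = 1/(825×106×10³) + 1/(550×193×10³) = 2.086×10⁻⁸ N⁻¹.
P = 0.000456 / 2.086×10⁻⁸ = 21860 N = 21.86 kN.

P ≈ 21.9 kN (tensile in the titanium alloy)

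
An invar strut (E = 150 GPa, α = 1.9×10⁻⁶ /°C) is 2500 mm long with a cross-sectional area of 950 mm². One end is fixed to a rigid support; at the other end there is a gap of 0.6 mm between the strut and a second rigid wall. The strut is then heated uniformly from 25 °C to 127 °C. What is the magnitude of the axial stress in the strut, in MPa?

σ ≈ 0 MPa

Free thermal elongation = αΔT L = 1.9×10⁻⁶ × 102 × 2500 = 0.4845 mm.
Since δ_free = 0.484 mm is less than the 0.6 mm gap, the strut never touches the wall. No axial force develops.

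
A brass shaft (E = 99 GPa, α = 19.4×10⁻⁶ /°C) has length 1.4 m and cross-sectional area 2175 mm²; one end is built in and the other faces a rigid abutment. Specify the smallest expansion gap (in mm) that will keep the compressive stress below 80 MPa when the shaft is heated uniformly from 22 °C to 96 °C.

g ≈ 0.879 mm

Free expansion if unrestrained: δ_free = αΔT L = 19.4×10⁻⁶ × 74 × 1400 = 2.01 mm.
At the allowable stress the elastic shortening the wall may impose is σL/E = 80 × 1400 / (99×10³) = 1.131 mm.
The gap must absorb the remainder: g_min = 2.01 − 1.131 = 0.8785 mm.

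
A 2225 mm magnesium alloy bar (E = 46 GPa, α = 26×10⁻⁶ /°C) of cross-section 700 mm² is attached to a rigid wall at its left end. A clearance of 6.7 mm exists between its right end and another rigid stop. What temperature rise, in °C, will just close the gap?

Contact occurs when the free expansion equals the gap: αΔT L = 6.7 mm.
ΔT = 6.7 / (26×10⁻⁶ × 2225) = 115.8 °C.

ΔT ≈ 116 °C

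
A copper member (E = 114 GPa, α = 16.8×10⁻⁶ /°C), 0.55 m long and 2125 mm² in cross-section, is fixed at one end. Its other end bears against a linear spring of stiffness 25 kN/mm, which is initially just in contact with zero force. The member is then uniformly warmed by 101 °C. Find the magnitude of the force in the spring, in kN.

The unrestrained thermal change is αΔT L = 16.8×10⁻⁶ × 101 × 550 = 0.9332 mm.
With a force P in the spring, the elastic change of the member is PL/(AE) and that of the spring is P/k; compatibility requires their sum to equal δ_free.
P [ L/(AE) + 1/k ] = δ_free → P [ 550/(2125×114×10³) + 1/(25×10³) ] = 0.9332.
P = 0.9332 / 4.227×10⁻⁵ = 22080 N.

P ≈ 22.1 kN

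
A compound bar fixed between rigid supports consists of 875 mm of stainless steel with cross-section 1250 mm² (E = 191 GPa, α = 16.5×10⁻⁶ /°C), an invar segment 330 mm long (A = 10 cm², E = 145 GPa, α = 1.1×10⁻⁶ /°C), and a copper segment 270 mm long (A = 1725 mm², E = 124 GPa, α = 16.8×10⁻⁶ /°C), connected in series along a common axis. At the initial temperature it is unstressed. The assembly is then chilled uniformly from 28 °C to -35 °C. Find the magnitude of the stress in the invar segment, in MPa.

σ ≈ 169 MPa (tensile)

With the walls removed the bar would change length by δ_free = Σ αᵢΔT Lᵢ = 16.5×10⁻⁶×63×875 + 1.1×10⁻⁶×63×330 + 16.8×10⁻⁶×63×270 = 1.218 mm.
The rigid supports impose zero overall length change; the single axial force P common to all segments must satisfy P Σ Lᵢ/(AᵢEᵢ) = δ_free.
The series flexibility is Σ Lᵢ/(AᵢEᵢ) = 875/(1250×191×10³) + 330/(1000×145×10³) + 270/(1725×124×10³) = 7.203×10⁻⁶ mm/N.
So P = 1.218 / 7.203×10⁻⁶ = 169.1 kN, tensile.
σ_{invar} = P / A = 169100 / 1000 = 169.1 MPa.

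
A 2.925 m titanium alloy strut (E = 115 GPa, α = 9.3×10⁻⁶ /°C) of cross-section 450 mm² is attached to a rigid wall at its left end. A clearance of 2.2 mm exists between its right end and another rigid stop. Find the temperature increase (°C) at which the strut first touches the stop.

ΔT ≈ 80.9 °C

Contact occurs when the free expansion equals the gap: αΔT L = 2.2 mm.
So ΔT = g/(αL) = 2.2/(9.3×10⁻⁶ × 2925) = 80.87 °C.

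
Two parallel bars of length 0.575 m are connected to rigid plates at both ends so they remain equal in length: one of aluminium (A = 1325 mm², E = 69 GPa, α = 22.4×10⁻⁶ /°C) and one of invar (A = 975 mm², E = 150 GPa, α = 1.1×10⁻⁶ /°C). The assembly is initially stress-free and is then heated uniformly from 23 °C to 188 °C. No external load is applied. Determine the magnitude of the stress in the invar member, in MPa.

Equilibrium of a rigid end plate with no external load gives equal and opposite internal forces ±P in the two members. Since α_{aluminium} > α_{invar}, heating drives the aluminium into compression and the invar into tension.
Equating the net (thermal + elastic) strains gives |α₁ − α₂|·ΔT = P·[1/(A₁E₁) + 1/(A₂E₂)].
|α₁ − α₂|·ΔT = 21.3×10⁻⁶ × 165 = 0.003514.
1/(A₁E₁) + 1/(A₂E₂) = 1/(1325×69×10³) + 1/(975×150×10³) = 1.778×10⁻⁸ N⁻¹.
P = 0.003514 / 1.778×10⁻⁸ = 197700 N = 197.7 kN.
σ_{invar} = P/A₂ = 197700/975 = 202.8 MPa, tensile.

σ ≈ 203 MPa (tensile)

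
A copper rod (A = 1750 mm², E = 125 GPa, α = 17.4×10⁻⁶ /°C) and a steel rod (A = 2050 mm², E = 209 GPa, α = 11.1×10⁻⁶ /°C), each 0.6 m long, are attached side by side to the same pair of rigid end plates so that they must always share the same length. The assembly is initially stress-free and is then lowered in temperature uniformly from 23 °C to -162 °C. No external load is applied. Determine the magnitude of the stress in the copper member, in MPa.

The copper has the larger α, so on cooling it would change length more than the steel if both were free. The rigid plates force a common final length, so the copper is put into tension and the steel into compression, with equal and opposite forces P (no external load).
Compatibility of the two members (thermal + elastic change equal): (α₁ − α₂)ΔT = P·[1/(A₁E₁) + 1/(A₂E₂)].
|α₁ − α₂|·ΔT = 6.3×10⁻⁶ × 185 = 0.001165.
1/(A₁E₁) + 1/(A₂E₂) = 1/(1750×125×10³) + 1/(2050×209×10³) = 6.905×10⁻⁹ N⁻¹.
P = 0.001165 / 6.905×10⁻⁹ = 168800 N = 168.8 kN.
σ_{copper} = P/A₁ = 168800/1750 = 96.45 MPa, tensile.

σ ≈ 96.4 MPa (tensile)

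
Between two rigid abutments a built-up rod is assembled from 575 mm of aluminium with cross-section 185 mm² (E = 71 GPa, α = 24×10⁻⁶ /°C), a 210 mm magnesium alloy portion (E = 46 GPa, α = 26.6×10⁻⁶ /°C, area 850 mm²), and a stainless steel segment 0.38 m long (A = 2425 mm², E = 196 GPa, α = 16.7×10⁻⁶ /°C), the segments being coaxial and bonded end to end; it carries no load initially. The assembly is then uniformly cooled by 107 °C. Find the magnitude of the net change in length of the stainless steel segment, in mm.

|ΔL| ≈ 0.635 mm

If the supports were absent, the total length change would be Σ αᵢΔT Lᵢ = 24×10⁻⁶×107×575 + 26.6×10⁻⁶×107×210 + 16.7×10⁻⁶×107×380 = 2.753 mm.
Since the ends are fixed, an axial force P builds up, equal in every segment, with P · Σ Lᵢ/(AᵢEᵢ) = δ_free.
The series flexibility is Σ Lᵢ/(AᵢEᵢ) = 575/(185×71×10³) + 210/(850×46×10³) + 380/(2425×196×10³) = 4.995×10⁻⁵ mm/N.
Hence P = δ_free / Σ(L/AE) = 2.753/4.995×10⁻⁵ = 55.13 kN (tensile).
For the stainless steel segment, free thermal change = 16.7×10⁻⁶×107×380 = 0.679 mm and elastic change from P = 55130×380/(2425×196×10³) = 0.04407 mm; these oppose, so the net change is 0.635 mm (segment shortens).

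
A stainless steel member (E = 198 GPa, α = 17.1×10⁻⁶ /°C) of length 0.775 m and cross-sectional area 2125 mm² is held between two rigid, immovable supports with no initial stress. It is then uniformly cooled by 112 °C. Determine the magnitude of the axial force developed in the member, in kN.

With zero net strain, σ = E·αΔT = 198 GPa × 17.1×10⁻⁶ × 112 = 379.2 MPa.
Axial force P = σA = 379.2 × 2125 = 805800 N = 805.8 kN, tensile.

P ≈ 806 kN (tensile)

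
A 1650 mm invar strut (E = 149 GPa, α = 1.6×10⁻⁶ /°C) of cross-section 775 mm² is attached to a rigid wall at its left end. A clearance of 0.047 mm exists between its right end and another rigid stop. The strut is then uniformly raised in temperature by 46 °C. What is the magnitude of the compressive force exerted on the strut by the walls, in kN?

Unrestrained expansion: δ_free = αΔT L = 1.6×10⁻⁶ × 46 × 1650 = 0.1214 mm.
This exceeds the 0.047 mm gap, so the wall pushes back. The portion of expansion that must be recovered elastically is δ_free − gap = 0.1214 − 0.047 = 0.07444 mm.
Compatibility: PL/(AE) = 0.07444 mm, so σ = P/A = E × (0.07444/1650) = 6.722 MPa.
Force on the wall = σA = 6.722 × 775 mm² = 5.21 kN.

P ≈ 5.21 kN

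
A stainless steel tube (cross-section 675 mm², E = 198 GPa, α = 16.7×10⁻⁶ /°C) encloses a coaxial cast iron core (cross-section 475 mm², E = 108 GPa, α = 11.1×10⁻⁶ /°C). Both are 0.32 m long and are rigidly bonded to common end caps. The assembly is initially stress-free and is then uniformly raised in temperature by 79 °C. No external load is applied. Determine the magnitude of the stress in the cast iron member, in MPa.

The stainless steel has the larger α, so on heating it would change length more than the cast iron if both were free. The rigid plates force a common final length, so the stainless steel is put into compression and the cast iron into tension, with equal and opposite forces P (no external load).
Setting the final lengths equal and cancelling L: (α₁ − α₂)ΔT = P/(A₁E₁) + P/(A₂E₂).
|α₁ − α₂|·ΔT = 5.6×10⁻⁶ × 79 = 0.0004424.
1/(A₁E₁) + 1/(A₂E₂) = 1/(675×198×10³) + 1/(475×108×10³) = 2.698×10⁻⁸ N⁻¹.
So P = 0.0004424 / 2.698×10⁻⁸ = 16.4 kN.
σ_{cast iron} = P/A₂ = 16400/475 = 34.53 MPa, tensile.

σ ≈ 34.5 MPa (tensile)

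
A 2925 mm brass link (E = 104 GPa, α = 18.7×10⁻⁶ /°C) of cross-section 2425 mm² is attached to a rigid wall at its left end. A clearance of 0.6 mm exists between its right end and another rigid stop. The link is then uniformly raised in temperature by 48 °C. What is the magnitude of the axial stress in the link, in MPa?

σ ≈ 72 MPa (compressive)

If the wall were absent the link would grow by αΔT L = 18.7×10⁻⁶ × 48 × 2925 = 2.625 mm.
This exceeds the 0.6 mm gap, so the wall pushes back. The portion of expansion that must be recovered elastically is δ_free − gap = 2.625 − 0.6 = 2.025 mm.
That suppressed elongation corresponds to σ = E·Δ/L = 104×10³ × 2.025/2925 = 72.02 MPa.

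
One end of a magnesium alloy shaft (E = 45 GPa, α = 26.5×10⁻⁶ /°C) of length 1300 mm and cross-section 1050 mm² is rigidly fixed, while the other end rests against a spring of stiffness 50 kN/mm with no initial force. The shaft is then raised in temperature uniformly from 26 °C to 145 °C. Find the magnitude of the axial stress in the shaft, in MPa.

If the spring were absent the shaft would lengthen by αΔT L = 26.5×10⁻⁶ × 119 × 1300 = 4.1 mm.
With a force P in the spring, the elastic change of the shaft is PL/(AE) and that of the spring is P/k; compatibility requires their sum to equal δ_free.
So P = δ_free / [L/(AE) + 1/k] = 4.1 / [ 1300/(1050×45×10³) + 1/(50×10³) ].
P = 4.1 / 4.751×10⁻⁵ = 86280 N.
σ = P/A = 86280/1050 = 82.17 MPa.

σ ≈ 82.2 MPa (compressive)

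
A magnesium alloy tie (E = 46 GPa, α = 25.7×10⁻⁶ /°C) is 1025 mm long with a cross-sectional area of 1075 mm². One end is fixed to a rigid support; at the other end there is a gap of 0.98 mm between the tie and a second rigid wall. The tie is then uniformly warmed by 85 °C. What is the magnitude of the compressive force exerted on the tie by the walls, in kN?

If the wall were absent the tie would grow by αΔT L = 25.7×10⁻⁶ × 85 × 1025 = 2.239 mm.
The gap closes (δ_free > 0.98 mm) and the wall then resists a further 2.239 − 0.98 = 1.259 mm of expansion.
So σ = E(δ_free − g)/L = 46×10³ × 1.259/1025 = 56.51 MPa.
Force on the wall = σA = 56.51 × 1075 mm² = 60.74 kN.

P ≈ 60.7 kN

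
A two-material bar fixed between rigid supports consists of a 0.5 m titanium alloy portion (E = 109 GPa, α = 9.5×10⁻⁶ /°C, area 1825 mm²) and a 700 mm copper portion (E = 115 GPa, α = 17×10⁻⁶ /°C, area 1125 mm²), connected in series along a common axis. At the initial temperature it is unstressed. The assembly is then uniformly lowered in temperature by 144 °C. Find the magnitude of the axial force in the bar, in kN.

P ≈ 303 kN (tensile)

If the supports were absent, the total length change would be Σ αᵢΔT Lᵢ = 9.5×10⁻⁶×144×500 + 17×10⁻⁶×144×700 = 2.398 mm.
Since the ends are fixed, an axial force P builds up, equal in every segment, with P · Σ Lᵢ/(AᵢEᵢ) = δ_free.
The series flexibility is Σ Lᵢ/(AᵢEᵢ) = 500/(1825×109×10³) + 700/(1125×115×10³) = 7.924×10⁻⁶ mm/N.
Hence P = δ_free / Σ(L/AE) = 2.398/7.924×10⁻⁶ = 302.6 kN (tensile).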